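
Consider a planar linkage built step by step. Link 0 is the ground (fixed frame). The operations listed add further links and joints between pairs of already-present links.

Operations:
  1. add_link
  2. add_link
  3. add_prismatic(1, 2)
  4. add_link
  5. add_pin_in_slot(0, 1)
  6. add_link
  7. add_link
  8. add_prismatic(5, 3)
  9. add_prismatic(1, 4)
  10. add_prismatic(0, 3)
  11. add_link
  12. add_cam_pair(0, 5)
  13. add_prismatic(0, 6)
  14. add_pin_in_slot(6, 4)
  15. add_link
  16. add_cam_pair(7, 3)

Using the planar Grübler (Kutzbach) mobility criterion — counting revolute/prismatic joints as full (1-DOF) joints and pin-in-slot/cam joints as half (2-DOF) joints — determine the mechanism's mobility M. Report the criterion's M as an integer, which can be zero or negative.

L=1 J1=0 J2=0
add link → L=2 J1=0 J2=0
add link → L=3 J1=0 J2=0
P@1,2 dof=1 J1 → L=3 J1=1 J2=0
add link → L=4 J1=1 J2=0
PS@0,1 dof=2 J2 → L=4 J1=1 J2=1
add link → L=5 J1=1 J2=1
add link → L=6 J1=1 J2=1
P@5,3 dof=1 J1 → L=6 J1=2 J2=1
P@1,4 dof=1 J1 → L=6 J1=3 J2=1
P@0,3 dof=1 J1 → L=6 J1=4 J2=1
add link → L=7 J1=4 J2=1
C@0,5 dof=2 J2 → L=7 J1=4 J2=2
P@0,6 dof=1 J1 → L=7 J1=5 J2=2
PS@6,4 dof=2 J2 → L=7 J1=5 J2=3
add link → L=8 J1=5 J2=3
C@7,3 dof=2 J2 → L=8 J1=5 J2=4
M=3(L−1)−2J1−J2=3·7−2·5−4=7

M = 7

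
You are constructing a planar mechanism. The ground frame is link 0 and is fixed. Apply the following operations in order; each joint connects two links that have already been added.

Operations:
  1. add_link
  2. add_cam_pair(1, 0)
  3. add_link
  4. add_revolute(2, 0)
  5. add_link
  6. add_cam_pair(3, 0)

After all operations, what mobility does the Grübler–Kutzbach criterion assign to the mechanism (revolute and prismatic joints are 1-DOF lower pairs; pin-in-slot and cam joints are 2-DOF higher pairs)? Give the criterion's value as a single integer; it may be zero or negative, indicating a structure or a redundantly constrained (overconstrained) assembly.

L=1 J1=0 J2=0
add link → L=2 J1=0 J2=0
C@1,0 dof=2 J2 → L=2 J1=0 J2=1
add link → L=3 J1=0 J2=1
R@2,0 dof=1 J1 → L=3 J1=1 J2=1
add link → L=4 J1=1 J2=1
C@3,0 dof=2 J2 → L=4 J1=1 J2=2
M=3(L−1)−2J1−J2=3·3−2·1−2=5

M = 5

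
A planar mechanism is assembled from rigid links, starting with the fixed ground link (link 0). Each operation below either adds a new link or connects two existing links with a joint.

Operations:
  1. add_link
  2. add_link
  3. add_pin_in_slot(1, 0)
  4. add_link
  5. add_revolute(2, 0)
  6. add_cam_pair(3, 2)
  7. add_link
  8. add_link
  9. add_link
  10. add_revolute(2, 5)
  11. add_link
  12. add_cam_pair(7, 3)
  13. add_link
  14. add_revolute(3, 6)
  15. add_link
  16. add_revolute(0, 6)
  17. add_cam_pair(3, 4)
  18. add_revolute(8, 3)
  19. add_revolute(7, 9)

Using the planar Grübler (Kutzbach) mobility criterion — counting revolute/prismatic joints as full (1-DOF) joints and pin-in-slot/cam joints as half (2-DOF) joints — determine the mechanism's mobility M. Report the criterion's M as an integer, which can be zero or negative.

(L,J1,J2)=(1,0,0); link0 fixed
link1: (2,0,0)
link2: (3,0,0)
PS 1-0 [J2]: (3,0,1)
link3: (4,0,1)
R 2-0 [J1]: (4,1,1)
C 3-2 [J2]: (4,1,2)
link4: (5,1,2)
link5: (6,1,2)
link6: (7,1,2)
R 2-5 [J1]: (7,2,2)
link7: (8,2,2)
C 7-3 [J2]: (8,2,3)
link8: (9,2,3)
R 3-6 [J1]: (9,3,3)
link9: (10,3,3)
R 0-6 [J1]: (10,4,3)
C 3-4 [J2]: (10,4,4)
R 8-3 [J1]: (10,5,4)
R 7-9 [J1]: (10,6,4)
Grübler: 3·9 − 2·6 − 4 = 11

M = 11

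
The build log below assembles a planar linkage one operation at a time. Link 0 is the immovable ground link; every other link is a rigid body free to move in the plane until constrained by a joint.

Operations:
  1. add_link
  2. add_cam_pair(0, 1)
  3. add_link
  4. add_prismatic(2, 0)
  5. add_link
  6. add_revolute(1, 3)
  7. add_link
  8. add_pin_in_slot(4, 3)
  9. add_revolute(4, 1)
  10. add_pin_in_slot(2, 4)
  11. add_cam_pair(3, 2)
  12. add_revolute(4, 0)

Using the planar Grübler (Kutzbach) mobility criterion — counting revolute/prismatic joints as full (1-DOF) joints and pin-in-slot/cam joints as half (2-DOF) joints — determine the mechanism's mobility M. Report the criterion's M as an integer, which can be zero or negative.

L=1 J1=0 J2=0
add link → L=2 J1=0 J2=0
C@0,1 dof=2 J2 → L=2 J1=0 J2=1
add link → L=3 J1=0 J2=1
P@2,0 dof=1 J1 → L=3 J1=1 J2=1
add link → L=4 J1=1 J2=1
R@1,3 dof=1 J1 → L=4 J1=2 J2=1
add link → L=5 J1=2 J2=1
PS@4,3 dof=2 J2 → L=5 J1=2 J2=2
R@4,1 dof=1 J1 → L=5 J1=3 J2=2
PS@2,4 dof=2 J2 → L=5 J1=3 J2=3
C@3,2 dof=2 J2 → L=5 J1=3 J2=4
R@4,0 dof=1 J1 → L=5 J1=4 J2=4
M=3(L−1)−2J1−J2=3·4−2·4−4=0

M = 0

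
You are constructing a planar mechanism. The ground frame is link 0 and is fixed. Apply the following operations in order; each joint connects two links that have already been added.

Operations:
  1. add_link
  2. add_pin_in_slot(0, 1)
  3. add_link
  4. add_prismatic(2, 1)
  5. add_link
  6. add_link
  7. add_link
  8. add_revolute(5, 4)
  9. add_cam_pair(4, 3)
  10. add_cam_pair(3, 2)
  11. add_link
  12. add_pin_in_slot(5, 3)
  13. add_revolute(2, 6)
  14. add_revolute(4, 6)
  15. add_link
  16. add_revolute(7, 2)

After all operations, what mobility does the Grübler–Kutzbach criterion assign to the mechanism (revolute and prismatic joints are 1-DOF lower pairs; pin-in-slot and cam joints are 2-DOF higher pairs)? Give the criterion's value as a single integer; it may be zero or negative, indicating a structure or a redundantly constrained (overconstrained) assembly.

M = 7

L=1 J1=0 J2=0
add link → L=2 J1=0 J2=0
PS@0,1 dof=2 J2 → L=2 J1=0 J2=1
add link → L=3 J1=0 J2=1
P@2,1 dof=1 J1 → L=3 J1=1 J2=1
add link → L=4 J1=1 J2=1
add link → L=5 J1=1 J2=1
add link → L=6 J1=1 J2=1
R@5,4 dof=1 J1 → L=6 J1=2 J2=1
C@4,3 dof=2 J2 → L=6 J1=2 J2=2
C@3,2 dof=2 J2 → L=6 J1=2 J2=3
add link → L=7 J1=2 J2=3
PS@5,3 dof=2 J2 → L=7 J1=2 J2=4
R@2,6 dof=1 J1 → L=7 J1=3 J2=4
R@4,6 dof=1 J1 → L=7 J1=4 J2=4
add link → L=8 J1=4 J2=4
R@7,2 dof=1 J1 → L=8 J1=5 J2=4
M=3(L−1)−2J1−J2=3·7−2·5−4=7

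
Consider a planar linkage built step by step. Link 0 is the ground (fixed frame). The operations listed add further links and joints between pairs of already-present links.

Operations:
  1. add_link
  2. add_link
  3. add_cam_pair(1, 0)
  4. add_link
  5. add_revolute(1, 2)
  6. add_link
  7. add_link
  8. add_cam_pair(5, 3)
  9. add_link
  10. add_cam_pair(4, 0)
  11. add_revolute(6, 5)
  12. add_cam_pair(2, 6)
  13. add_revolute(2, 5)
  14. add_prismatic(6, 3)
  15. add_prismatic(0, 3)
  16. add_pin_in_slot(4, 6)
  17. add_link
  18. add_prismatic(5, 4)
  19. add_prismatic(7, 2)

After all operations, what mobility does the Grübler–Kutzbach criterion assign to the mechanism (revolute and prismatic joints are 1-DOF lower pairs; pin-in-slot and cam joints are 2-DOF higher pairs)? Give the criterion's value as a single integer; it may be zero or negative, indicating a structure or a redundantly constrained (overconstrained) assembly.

L=1 J1=0 J2=0
add link → L=2 J1=0 J2=0
add link → L=3 J1=0 J2=0
C@1,0 dof=2 J2 → L=3 J1=0 J2=1
add link → L=4 J1=0 J2=1
R@1,2 dof=1 J1 → L=4 J1=1 J2=1
add link → L=5 J1=1 J2=1
add link → L=6 J1=1 J2=1
C@5,3 dof=2 J2 → L=6 J1=1 J2=2
add link → L=7 J1=1 J2=2
C@4,0 dof=2 J2 → L=7 J1=1 J2=3
R@6,5 dof=1 J1 → L=7 J1=2 J2=3
C@2,6 dof=2 J2 → L=7 J1=2 J2=4
R@2,5 dof=1 J1 → L=7 J1=3 J2=4
P@6,3 dof=1 J1 → L=7 J1=4 J2=4
P@0,3 dof=1 J1 → L=7 J1=5 J2=4
PS@4,6 dof=2 J2 → L=7 J1=5 J2=5
add link → L=8 J1=5 J2=5
P@5,4 dof=1 J1 → L=8 J1=6 J2=5
P@7,2 dof=1 J1 → L=8 J1=7 J2=5
M=3(L−1)−2J1−J2=3·7−2·7−5=2

M = 2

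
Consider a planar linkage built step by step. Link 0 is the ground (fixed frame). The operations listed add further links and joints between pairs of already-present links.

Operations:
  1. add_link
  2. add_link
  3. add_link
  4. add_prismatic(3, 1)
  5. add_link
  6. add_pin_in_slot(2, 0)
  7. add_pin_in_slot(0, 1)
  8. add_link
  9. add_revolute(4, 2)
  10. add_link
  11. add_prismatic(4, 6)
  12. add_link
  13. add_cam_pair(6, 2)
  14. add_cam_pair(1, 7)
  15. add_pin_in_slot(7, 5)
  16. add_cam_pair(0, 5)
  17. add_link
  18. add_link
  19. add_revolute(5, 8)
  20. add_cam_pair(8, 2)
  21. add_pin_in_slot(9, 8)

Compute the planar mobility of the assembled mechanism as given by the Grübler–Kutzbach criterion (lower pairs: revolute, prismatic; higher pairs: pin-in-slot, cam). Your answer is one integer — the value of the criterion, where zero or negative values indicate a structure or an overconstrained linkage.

M = 11

link 0 = ground. State L|J1|J2 = 1|0|0
+link1  2|0|0
+link2  3|0|0
+link3  4|0|0
P(3,1) f=1→J1  4|1|0
+link4  5|1|0
PS(2,0) f=2→J2  5|1|1
PS(0,1) f=2→J2  5|1|2
+link5  6|1|2
R(4,2) f=1→J1  6|2|2
+link6  7|2|2
P(4,6) f=1→J1  7|3|2
+link7  8|3|2
C(6,2) f=2→J2  8|3|3
C(1,7) f=2→J2  8|3|4
PS(7,5) f=2→J2  8|3|5
C(0,5) f=2→J2  8|3|6
+link8  9|3|6
+link9  10|3|6
R(5,8) f=1→J1  10|4|6
C(8,2) f=2→J2  10|4|7
PS(9,8) f=2→J2  10|4|8
M = 3(10−1)−2·4−8 = 27−8−8 = 11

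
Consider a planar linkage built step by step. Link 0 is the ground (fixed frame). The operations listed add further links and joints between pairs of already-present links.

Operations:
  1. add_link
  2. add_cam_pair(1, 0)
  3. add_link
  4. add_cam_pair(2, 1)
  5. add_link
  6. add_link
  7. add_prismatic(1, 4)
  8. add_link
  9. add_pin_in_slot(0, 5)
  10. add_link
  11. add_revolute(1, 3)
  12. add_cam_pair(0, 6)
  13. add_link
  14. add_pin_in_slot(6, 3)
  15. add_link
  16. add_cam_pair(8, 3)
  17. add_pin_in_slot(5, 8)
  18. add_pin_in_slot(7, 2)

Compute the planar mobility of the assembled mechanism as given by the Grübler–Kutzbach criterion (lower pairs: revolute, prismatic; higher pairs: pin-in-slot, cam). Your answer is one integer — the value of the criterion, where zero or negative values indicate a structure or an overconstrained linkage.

M = 12

L=1 J1=0 J2=0
add link → L=2 J1=0 J2=0
C@1,0 dof=2 J2 → L=2 J1=0 J2=1
add link → L=3 J1=0 J2=1
C@2,1 dof=2 J2 → L=3 J1=0 J2=2
add link → L=4 J1=0 J2=2
add link → L=5 J1=0 J2=2
P@1,4 dof=1 J1 → L=5 J1=1 J2=2
add link → L=6 J1=1 J2=2
PS@0,5 dof=2 J2 → L=6 J1=1 J2=3
add link → L=7 J1=1 J2=3
R@1,3 dof=1 J1 → L=7 J1=2 J2=3
C@0,6 dof=2 J2 → L=7 J1=2 J2=4
add link → L=8 J1=2 J2=4
PS@6,3 dof=2 J2 → L=8 J1=2 J2=5
add link → L=9 J1=2 J2=5
C@8,3 dof=2 J2 → L=9 J1=2 J2=6
PS@5,8 dof=2 J2 → L=9 J1=2 J2=7
PS@7,2 dof=2 J2 → L=9 J1=2 J2=8
M=3(L−1)−2J1−J2=3·8−2·2−8=12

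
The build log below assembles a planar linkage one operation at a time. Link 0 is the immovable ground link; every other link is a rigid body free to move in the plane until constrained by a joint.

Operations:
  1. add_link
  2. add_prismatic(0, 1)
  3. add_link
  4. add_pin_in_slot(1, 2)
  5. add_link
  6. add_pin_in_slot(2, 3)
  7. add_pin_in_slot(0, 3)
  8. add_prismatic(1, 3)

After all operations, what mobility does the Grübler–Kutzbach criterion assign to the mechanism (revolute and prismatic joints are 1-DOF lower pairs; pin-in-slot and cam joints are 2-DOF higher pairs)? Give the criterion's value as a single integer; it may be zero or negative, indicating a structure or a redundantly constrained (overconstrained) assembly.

link 0 = ground. State L|J1|J2 = 1|0|0
+link1  2|0|0
P(0,1) f=1→J1  2|1|0
+link2  3|1|0
PS(1,2) f=2→J2  3|1|1
+link3  4|1|1
PS(2,3) f=2→J2  4|1|2
PS(0,3) f=2→J2  4|1|3
P(1,3) f=1→J1  4|2|3
M = 3(4−1)−2·2−3 = 9−4−3 = 2

M = 2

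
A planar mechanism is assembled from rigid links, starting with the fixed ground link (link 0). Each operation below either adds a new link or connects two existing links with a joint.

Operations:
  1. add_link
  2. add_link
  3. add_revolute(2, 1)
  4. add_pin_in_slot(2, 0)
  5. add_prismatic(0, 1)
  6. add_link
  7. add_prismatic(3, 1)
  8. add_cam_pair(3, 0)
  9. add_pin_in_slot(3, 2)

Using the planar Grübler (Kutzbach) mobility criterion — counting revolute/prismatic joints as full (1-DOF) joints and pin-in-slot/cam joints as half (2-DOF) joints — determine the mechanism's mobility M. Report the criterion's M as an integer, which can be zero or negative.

link 0 = ground. State L|J1|J2 = 1|0|0
+link1  2|0|0
+link2  3|0|0
R(2,1) f=1→J1  3|1|0
PS(2,0) f=2→J2  3|1|1
P(0,1) f=1→J1  3|2|1
+link3  4|2|1
P(3,1) f=1→J1  4|3|1
C(3,0) f=2→J2  4|3|2
PS(3,2) f=2→J2  4|3|3
M = 3(4−1)−2·3−3 = 9−6−3 = 0

M = 0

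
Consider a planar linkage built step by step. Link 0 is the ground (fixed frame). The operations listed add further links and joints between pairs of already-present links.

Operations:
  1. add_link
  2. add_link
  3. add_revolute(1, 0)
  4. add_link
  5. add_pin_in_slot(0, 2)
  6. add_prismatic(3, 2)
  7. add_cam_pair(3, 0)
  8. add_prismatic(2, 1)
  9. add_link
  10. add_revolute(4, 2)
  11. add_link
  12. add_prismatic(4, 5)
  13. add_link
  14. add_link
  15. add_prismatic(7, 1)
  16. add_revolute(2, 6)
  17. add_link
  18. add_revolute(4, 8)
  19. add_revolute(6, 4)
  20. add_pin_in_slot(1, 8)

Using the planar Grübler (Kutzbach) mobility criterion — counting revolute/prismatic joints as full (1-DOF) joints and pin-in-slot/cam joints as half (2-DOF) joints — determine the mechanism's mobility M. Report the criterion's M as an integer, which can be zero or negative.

M = 3

link 0 = ground. State L|J1|J2 = 1|0|0
+link1  2|0|0
+link2  3|0|0
R(1,0) f=1→J1  3|1|0
+link3  4|1|0
PS(0,2) f=2→J2  4|1|1
P(3,2) f=1→J1  4|2|1
C(3,0) f=2→J2  4|2|2
P(2,1) f=1→J1  4|3|2
+link4  5|3|2
R(4,2) f=1→J1  5|4|2
+link5  6|4|2
P(4,5) f=1→J1  6|5|2
+link6  7|5|2
+link7  8|5|2
P(7,1) f=1→J1  8|6|2
R(2,6) f=1→J1  8|7|2
+link8  9|7|2
R(4,8) f=1→J1  9|8|2
R(6,4) f=1→J1  9|9|2
PS(1,8) f=2→J2  9|9|3
M = 3(9−1)−2·9−3 = 24−18−3 = 3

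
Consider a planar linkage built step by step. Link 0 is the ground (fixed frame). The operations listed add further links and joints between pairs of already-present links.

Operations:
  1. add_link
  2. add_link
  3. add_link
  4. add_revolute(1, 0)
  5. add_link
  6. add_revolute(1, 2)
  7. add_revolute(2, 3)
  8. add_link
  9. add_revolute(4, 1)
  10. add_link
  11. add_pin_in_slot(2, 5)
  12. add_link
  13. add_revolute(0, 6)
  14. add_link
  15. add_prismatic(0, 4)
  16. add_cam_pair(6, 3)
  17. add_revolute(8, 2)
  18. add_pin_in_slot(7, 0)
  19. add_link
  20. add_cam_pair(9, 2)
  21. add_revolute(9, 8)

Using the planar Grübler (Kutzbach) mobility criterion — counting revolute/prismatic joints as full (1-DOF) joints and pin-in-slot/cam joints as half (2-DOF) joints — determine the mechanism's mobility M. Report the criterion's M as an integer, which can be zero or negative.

[1;0;0] (link 0 is ground)
L+ [2;0;0]
L+ [3;0;0]
L+ [4;0;0]
R(1,0)∈J1 [4;1;0]
L+ [5;1;0]
R(1,2)∈J1 [5;2;0]
R(2,3)∈J1 [5;3;0]
L+ [6;3;0]
R(4,1)∈J1 [6;4;0]
L+ [7;4;0]
PS(2,5)∈J2 [7;4;1]
L+ [8;4;1]
R(0,6)∈J1 [8;5;1]
L+ [9;5;1]
P(0,4)∈J1 [9;6;1]
C(6,3)∈J2 [9;6;2]
R(8,2)∈J1 [9;7;2]
PS(7,0)∈J2 [9;7;3]
L+ [10;7;3]
C(9,2)∈J2 [10;7;4]
R(9,8)∈J1 [10;8;4]
mobility = 27 − 16 − 4 = 7

M = 7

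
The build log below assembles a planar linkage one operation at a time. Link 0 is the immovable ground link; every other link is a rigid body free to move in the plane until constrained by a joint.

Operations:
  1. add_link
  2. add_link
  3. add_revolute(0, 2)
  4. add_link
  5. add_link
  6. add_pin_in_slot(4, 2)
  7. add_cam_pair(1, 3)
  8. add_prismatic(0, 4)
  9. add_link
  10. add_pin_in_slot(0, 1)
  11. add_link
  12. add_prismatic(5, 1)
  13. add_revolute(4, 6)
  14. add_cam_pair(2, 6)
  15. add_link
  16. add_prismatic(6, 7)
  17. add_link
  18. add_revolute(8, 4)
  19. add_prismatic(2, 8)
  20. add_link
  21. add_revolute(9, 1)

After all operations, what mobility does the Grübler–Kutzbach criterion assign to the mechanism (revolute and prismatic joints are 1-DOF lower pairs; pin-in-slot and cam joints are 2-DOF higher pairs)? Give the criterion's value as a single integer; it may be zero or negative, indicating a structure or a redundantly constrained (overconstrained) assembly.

M = 7

(L,J1,J2)=(1,0,0); link0 fixed
link1: (2,0,0)
link2: (3,0,0)
R 0-2 [J1]: (3,1,0)
link3: (4,1,0)
link4: (5,1,0)
PS 4-2 [J2]: (5,1,1)
C 1-3 [J2]: (5,1,2)
P 0-4 [J1]: (5,2,2)
link5: (6,2,2)
PS 0-1 [J2]: (6,2,3)
link6: (7,2,3)
P 5-1 [J1]: (7,3,3)
R 4-6 [J1]: (7,4,3)
C 2-6 [J2]: (7,4,4)
link7: (8,4,4)
P 6-7 [J1]: (8,5,4)
link8: (9,5,4)
R 8-4 [J1]: (9,6,4)
P 2-8 [J1]: (9,7,4)
link9: (10,7,4)
R 9-1 [J1]: (10,8,4)
Grübler: 3·9 − 2·8 − 4 = 7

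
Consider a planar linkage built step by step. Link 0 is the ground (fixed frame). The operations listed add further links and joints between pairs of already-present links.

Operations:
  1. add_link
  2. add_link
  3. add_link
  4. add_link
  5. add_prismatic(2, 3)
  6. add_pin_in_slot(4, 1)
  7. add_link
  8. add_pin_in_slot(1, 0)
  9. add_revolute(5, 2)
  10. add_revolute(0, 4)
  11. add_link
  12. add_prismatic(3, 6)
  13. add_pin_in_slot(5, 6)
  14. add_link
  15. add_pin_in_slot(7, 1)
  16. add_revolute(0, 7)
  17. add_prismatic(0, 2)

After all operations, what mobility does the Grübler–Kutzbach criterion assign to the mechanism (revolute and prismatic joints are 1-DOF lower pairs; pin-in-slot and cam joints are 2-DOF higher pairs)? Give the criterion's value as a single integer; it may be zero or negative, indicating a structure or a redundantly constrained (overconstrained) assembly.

M = 5

(L,J1,J2)=(1,0,0); link0 fixed
link1: (2,0,0)
link2: (3,0,0)
link3: (4,0,0)
link4: (5,0,0)
P 2-3 [J1]: (5,1,0)
PS 4-1 [J2]: (5,1,1)
link5: (6,1,1)
PS 1-0 [J2]: (6,1,2)
R 5-2 [J1]: (6,2,2)
R 0-4 [J1]: (6,3,2)
link6: (7,3,2)
P 3-6 [J1]: (7,4,2)
PS 5-6 [J2]: (7,4,3)
link7: (8,4,3)
PS 7-1 [J2]: (8,4,4)
R 0-7 [J1]: (8,5,4)
P 0-2 [J1]: (8,6,4)
Grübler: 3·7 − 2·6 − 4 = 5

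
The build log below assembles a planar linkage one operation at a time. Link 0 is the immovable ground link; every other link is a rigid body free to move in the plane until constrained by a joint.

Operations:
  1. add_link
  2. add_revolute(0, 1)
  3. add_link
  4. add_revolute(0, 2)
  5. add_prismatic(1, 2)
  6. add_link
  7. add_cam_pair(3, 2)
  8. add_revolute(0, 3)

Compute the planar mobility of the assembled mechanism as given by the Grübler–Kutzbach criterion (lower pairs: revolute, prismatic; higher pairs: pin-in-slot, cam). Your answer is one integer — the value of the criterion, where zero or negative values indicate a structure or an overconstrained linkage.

L=1 J1=0 J2=0
add link → L=2 J1=0 J2=0
R@0,1 dof=1 J1 → L=2 J1=1 J2=0
add link → L=3 J1=1 J2=0
R@0,2 dof=1 J1 → L=3 J1=2 J2=0
P@1,2 dof=1 J1 → L=3 J1=3 J2=0
add link → L=4 J1=3 J2=0
C@3,2 dof=2 J2 → L=4 J1=3 J2=1
R@0,3 dof=1 J1 → L=4 J1=4 J2=1
M=3(L−1)−2J1−J2=3·3−2·4−1=0

M = 0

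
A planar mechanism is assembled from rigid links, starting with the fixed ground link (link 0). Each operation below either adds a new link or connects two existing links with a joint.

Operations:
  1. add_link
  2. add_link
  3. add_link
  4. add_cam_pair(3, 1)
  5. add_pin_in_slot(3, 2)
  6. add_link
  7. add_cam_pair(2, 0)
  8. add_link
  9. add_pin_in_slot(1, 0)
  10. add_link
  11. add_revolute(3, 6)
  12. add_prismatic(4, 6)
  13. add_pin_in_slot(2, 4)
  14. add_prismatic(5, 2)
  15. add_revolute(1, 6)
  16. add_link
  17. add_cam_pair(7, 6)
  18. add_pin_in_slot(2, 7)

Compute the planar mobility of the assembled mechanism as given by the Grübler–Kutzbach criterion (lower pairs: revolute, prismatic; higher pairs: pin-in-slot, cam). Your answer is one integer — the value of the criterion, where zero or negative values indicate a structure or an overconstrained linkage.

M = 6

L=1 J1=0 J2=0
add link → L=2 J1=0 J2=0
add link → L=3 J1=0 J2=0
add link → L=4 J1=0 J2=0
C@3,1 dof=2 J2 → L=4 J1=0 J2=1
PS@3,2 dof=2 J2 → L=4 J1=0 J2=2
add link → L=5 J1=0 J2=2
C@2,0 dof=2 J2 → L=5 J1=0 J2=3
add link → L=6 J1=0 J2=3
PS@1,0 dof=2 J2 → L=6 J1=0 J2=4
add link → L=7 J1=0 J2=4
R@3,6 dof=1 J1 → L=7 J1=1 J2=4
P@4,6 dof=1 J1 → L=7 J1=2 J2=4
PS@2,4 dof=2 J2 → L=7 J1=2 J2=5
P@5,2 dof=1 J1 → L=7 J1=3 J2=5
R@1,6 dof=1 J1 → L=7 J1=4 J2=5
add link → L=8 J1=4 J2=5
C@7,6 dof=2 J2 → L=8 J1=4 J2=6
PS@2,7 dof=2 J2 → L=8 J1=4 J2=7
M=3(L−1)−2J1−J2=3·7−2·4−7=6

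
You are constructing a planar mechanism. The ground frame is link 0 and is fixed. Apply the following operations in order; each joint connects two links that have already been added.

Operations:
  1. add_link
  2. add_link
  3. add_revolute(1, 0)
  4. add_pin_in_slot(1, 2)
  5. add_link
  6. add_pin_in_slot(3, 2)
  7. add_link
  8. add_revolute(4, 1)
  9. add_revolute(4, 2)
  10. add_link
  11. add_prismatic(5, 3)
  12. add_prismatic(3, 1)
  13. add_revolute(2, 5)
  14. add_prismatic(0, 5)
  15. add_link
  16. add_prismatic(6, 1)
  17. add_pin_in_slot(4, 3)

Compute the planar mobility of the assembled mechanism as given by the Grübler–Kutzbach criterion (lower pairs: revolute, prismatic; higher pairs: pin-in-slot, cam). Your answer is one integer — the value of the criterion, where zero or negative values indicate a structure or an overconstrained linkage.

L=1 J1=0 J2=0
add link → L=2 J1=0 J2=0
add link → L=3 J1=0 J2=0
R@1,0 dof=1 J1 → L=3 J1=1 J2=0
PS@1,2 dof=2 J2 → L=3 J1=1 J2=1
add link → L=4 J1=1 J2=1
PS@3,2 dof=2 J2 → L=4 J1=1 J2=2
add link → L=5 J1=1 J2=2
R@4,1 dof=1 J1 → L=5 J1=2 J2=2
R@4,2 dof=1 J1 → L=5 J1=3 J2=2
add link → L=6 J1=3 J2=2
P@5,3 dof=1 J1 → L=6 J1=4 J2=2
P@3,1 dof=1 J1 → L=6 J1=5 J2=2
R@2,5 dof=1 J1 → L=6 J1=6 J2=2
P@0,5 dof=1 J1 → L=6 J1=7 J2=2
add link → L=7 J1=7 J2=2
P@6,1 dof=1 J1 → L=7 J1=8 J2=2
PS@4,3 dof=2 J2 → L=7 J1=8 J2=3
M=3(L−1)−2J1−J2=3·6−2·8−3=-1

M = -1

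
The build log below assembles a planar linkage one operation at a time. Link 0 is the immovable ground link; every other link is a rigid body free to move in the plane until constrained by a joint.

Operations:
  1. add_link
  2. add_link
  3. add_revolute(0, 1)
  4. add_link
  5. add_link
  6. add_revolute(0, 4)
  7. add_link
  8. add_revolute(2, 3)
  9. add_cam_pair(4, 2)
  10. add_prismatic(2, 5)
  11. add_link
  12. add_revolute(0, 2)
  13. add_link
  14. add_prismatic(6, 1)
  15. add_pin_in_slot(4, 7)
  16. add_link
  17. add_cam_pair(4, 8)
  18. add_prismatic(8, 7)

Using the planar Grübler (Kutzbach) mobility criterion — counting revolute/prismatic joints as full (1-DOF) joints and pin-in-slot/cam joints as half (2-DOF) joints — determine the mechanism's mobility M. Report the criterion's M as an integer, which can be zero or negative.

link 0 = ground. State L|J1|J2 = 1|0|0
+link1  2|0|0
+link2  3|0|0
R(0,1) f=1→J1  3|1|0
+link3  4|1|0
+link4  5|1|0
R(0,4) f=1→J1  5|2|0
+link5  6|2|0
R(2,3) f=1→J1  6|3|0
C(4,2) f=2→J2  6|3|1
P(2,5) f=1→J1  6|4|1
+link6  7|4|1
R(0,2) f=1→J1  7|5|1
+link7  8|5|1
P(6,1) f=1→J1  8|6|1
PS(4,7) f=2→J2  8|6|2
+link8  9|6|2
C(4,8) f=2→J2  9|6|3
P(8,7) f=1→J1  9|7|3
M = 3(9−1)−2·7−3 = 24−14−3 = 7

M = 7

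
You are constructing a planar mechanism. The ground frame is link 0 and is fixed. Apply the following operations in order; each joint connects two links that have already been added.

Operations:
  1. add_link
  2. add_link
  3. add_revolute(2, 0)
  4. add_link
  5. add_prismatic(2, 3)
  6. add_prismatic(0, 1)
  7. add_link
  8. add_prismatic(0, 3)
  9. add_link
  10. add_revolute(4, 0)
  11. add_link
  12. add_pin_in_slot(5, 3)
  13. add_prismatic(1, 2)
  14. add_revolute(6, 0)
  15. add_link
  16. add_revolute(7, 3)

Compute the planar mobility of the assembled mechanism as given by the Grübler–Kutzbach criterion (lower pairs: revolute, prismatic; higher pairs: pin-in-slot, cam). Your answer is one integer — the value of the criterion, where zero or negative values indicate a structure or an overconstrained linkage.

L=1 J1=0 J2=0
add link → L=2 J1=0 J2=0
add link → L=3 J1=0 J2=0
R@2,0 dof=1 J1 → L=3 J1=1 J2=0
add link → L=4 J1=1 J2=0
P@2,3 dof=1 J1 → L=4 J1=2 J2=0
P@0,1 dof=1 J1 → L=4 J1=3 J2=0
add link → L=5 J1=3 J2=0
P@0,3 dof=1 J1 → L=5 J1=4 J2=0
add link → L=6 J1=4 J2=0
R@4,0 dof=1 J1 → L=6 J1=5 J2=0
add link → L=7 J1=5 J2=0
PS@5,3 dof=2 J2 → L=7 J1=5 J2=1
P@1,2 dof=1 J1 → L=7 J1=6 J2=1
R@6,0 dof=1 J1 → L=7 J1=7 J2=1
add link → L=8 J1=7 J2=1
R@7,3 dof=1 J1 → L=8 J1=8 J2=1
M=3(L−1)−2J1−J2=3·7−2·8−1=4

M = 4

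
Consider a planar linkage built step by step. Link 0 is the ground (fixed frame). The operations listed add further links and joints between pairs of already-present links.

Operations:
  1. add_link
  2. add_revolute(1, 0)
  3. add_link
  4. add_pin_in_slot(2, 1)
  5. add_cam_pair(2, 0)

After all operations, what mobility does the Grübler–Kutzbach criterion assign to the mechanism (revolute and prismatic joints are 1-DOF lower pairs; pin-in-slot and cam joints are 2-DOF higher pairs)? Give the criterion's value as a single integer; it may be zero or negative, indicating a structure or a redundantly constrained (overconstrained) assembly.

M = 2

ground; <1,0,0>
#1 <2,0,0>
R:1↔0 J1 <2,1,0>
#2 <3,1,0>
PS:2↔1 J2 <3,1,1>
C:2↔0 J2 <3,1,2>
3×2 − 2×1 − 1×2 = 2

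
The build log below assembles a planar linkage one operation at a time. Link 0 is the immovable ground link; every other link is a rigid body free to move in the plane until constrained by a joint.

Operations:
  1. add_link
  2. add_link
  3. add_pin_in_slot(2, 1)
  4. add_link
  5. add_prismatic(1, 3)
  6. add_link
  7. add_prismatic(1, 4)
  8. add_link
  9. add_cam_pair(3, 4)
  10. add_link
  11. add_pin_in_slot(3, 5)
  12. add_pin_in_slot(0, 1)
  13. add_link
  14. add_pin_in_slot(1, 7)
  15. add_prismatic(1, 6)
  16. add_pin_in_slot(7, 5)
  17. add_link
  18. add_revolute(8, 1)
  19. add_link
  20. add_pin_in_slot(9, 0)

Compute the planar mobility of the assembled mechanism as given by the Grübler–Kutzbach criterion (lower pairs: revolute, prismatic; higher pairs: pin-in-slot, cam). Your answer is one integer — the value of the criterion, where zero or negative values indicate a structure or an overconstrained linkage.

M = 12

(L,J1,J2)=(1,0,0); link0 fixed
link1: (2,0,0)
link2: (3,0,0)
PS 2-1 [J2]: (3,0,1)
link3: (4,0,1)
P 1-3 [J1]: (4,1,1)
link4: (5,1,1)
P 1-4 [J1]: (5,2,1)
link5: (6,2,1)
C 3-4 [J2]: (6,2,2)
link6: (7,2,2)
PS 3-5 [J2]: (7,2,3)
PS 0-1 [J2]: (7,2,4)
link7: (8,2,4)
PS 1-7 [J2]: (8,2,5)
P 1-6 [J1]: (8,3,5)
PS 7-5 [J2]: (8,3,6)
link8: (9,3,6)
R 8-1 [J1]: (9,4,6)
link9: (10,4,6)
PS 9-0 [J2]: (10,4,7)
Grübler: 3·9 − 2·4 − 7 = 12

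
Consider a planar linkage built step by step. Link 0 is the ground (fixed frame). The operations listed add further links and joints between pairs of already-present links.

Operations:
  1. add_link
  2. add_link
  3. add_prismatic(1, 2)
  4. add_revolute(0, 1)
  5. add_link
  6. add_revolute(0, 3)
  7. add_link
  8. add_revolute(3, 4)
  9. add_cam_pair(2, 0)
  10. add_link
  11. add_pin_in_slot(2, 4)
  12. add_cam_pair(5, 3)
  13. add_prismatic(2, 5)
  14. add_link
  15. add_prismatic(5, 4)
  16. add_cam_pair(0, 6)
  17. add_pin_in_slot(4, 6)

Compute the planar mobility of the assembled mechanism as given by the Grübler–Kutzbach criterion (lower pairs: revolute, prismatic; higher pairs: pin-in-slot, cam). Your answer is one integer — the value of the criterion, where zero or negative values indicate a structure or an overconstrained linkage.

M = 1

[1;0;0] (link 0 is ground)
L+ [2;0;0]
L+ [3;0;0]
P(1,2)∈J1 [3;1;0]
R(0,1)∈J1 [3;2;0]
L+ [4;2;0]
R(0,3)∈J1 [4;3;0]
L+ [5;3;0]
R(3,4)∈J1 [5;4;0]
C(2,0)∈J2 [5;4;1]
L+ [6;4;1]
PS(2,4)∈J2 [6;4;2]
C(5,3)∈J2 [6;4;3]
P(2,5)∈J1 [6;5;3]
L+ [7;5;3]
P(5,4)∈J1 [7;6;3]
C(0,6)∈J2 [7;6;4]
PS(4,6)∈J2 [7;6;5]
mobility = 18 − 12 − 5 = 1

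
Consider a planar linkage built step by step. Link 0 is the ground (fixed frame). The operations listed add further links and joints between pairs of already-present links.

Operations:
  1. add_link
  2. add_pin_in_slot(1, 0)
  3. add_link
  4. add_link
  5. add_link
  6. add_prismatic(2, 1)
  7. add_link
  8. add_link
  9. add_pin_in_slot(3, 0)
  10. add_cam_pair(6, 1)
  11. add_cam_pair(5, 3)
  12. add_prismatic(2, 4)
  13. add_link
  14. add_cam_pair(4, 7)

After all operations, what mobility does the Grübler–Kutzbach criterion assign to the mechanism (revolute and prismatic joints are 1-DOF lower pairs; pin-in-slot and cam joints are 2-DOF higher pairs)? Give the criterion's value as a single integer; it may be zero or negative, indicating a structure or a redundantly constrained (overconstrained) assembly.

M = 12

link 0 = ground. State L|J1|J2 = 1|0|0
+link1  2|0|0
PS(1,0) f=2→J2  2|0|1
+link2  3|0|1
+link3  4|0|1
+link4  5|0|1
P(2,1) f=1→J1  5|1|1
+link5  6|1|1
+link6  7|1|1
PS(3,0) f=2→J2  7|1|2
C(6,1) f=2→J2  7|1|3
C(5,3) f=2→J2  7|1|4
P(2,4) f=1→J1  7|2|4
+link7  8|2|4
C(4,7) f=2→J2  8|2|5
M = 3(8−1)−2·2−5 = 21−4−5 = 12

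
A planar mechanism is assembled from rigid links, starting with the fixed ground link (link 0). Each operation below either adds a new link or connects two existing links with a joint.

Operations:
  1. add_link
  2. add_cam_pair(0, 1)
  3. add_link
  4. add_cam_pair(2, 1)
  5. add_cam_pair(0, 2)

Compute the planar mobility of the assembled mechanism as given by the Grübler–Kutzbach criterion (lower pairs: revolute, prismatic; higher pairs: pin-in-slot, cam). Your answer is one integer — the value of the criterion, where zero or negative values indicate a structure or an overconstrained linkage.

[1;0;0] (link 0 is ground)
L+ [2;0;0]
C(0,1)∈J2 [2;0;1]
L+ [3;0;1]
C(2,1)∈J2 [3;0;2]
C(0,2)∈J2 [3;0;3]
mobility = 6 − 0 − 3 = 3

M = 3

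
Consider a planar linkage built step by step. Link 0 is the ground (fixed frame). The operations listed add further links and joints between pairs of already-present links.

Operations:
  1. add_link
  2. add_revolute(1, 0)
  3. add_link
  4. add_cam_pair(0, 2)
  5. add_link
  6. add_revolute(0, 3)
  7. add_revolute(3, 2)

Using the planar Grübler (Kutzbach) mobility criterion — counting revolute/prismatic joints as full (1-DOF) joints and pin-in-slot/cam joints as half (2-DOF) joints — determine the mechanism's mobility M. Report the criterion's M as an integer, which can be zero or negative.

M = 2

(L,J1,J2)=(1,0,0); link0 fixed
link1: (2,0,0)
R 1-0 [J1]: (2,1,0)
link2: (3,1,0)
C 0-2 [J2]: (3,1,1)
link3: (4,1,1)
R 0-3 [J1]: (4,2,1)
R 3-2 [J1]: (4,3,1)
Grübler: 3·3 − 2·3 − 1 = 2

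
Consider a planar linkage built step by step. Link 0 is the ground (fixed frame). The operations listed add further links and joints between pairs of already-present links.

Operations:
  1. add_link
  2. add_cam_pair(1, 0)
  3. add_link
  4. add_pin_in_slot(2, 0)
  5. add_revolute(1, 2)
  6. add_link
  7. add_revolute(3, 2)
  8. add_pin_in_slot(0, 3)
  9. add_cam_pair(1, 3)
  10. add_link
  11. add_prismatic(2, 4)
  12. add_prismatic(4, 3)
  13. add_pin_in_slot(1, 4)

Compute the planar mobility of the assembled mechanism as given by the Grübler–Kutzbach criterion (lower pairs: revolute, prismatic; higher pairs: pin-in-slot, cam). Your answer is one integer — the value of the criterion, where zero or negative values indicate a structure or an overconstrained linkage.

[1;0;0] (link 0 is ground)
L+ [2;0;0]
C(1,0)∈J2 [2;0;1]
L+ [3;0;1]
PS(2,0)∈J2 [3;0;2]
R(1,2)∈J1 [3;1;2]
L+ [4;1;2]
R(3,2)∈J1 [4;2;2]
PS(0,3)∈J2 [4;2;3]
C(1,3)∈J2 [4;2;4]
L+ [5;2;4]
P(2,4)∈J1 [5;3;4]
P(4,3)∈J1 [5;4;4]
PS(1,4)∈J2 [5;4;5]
mobility = 12 − 8 − 5 = -1

M = -1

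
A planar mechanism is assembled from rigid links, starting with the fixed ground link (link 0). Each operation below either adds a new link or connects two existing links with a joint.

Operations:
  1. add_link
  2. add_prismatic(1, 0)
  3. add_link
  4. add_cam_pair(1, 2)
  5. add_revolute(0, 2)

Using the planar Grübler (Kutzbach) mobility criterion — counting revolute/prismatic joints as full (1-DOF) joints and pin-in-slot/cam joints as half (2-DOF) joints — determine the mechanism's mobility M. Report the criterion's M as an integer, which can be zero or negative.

M = 1

[1;0;0] (link 0 is ground)
L+ [2;0;0]
P(1,0)∈J1 [2;1;0]
L+ [3;1;0]
C(1,2)∈J2 [3;1;1]
R(0,2)∈J1 [3;2;1]
mobility = 6 − 4 − 1 = 1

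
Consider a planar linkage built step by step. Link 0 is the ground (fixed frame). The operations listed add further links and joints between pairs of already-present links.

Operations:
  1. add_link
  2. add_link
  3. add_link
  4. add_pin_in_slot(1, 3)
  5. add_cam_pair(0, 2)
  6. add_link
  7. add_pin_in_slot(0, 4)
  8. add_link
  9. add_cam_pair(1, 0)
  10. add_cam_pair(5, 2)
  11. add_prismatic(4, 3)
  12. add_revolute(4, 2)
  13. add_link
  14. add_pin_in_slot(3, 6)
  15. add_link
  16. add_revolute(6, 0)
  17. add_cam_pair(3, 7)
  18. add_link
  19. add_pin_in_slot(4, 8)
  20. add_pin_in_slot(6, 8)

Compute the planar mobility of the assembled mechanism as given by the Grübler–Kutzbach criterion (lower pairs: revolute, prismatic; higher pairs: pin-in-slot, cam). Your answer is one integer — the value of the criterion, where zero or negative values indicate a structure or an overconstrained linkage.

(L,J1,J2)=(1,0,0); link0 fixed
link1: (2,0,0)
link2: (3,0,0)
link3: (4,0,0)
PS 1-3 [J2]: (4,0,1)
C 0-2 [J2]: (4,0,2)
link4: (5,0,2)
PS 0-4 [J2]: (5,0,3)
link5: (6,0,3)
C 1-0 [J2]: (6,0,4)
C 5-2 [J2]: (6,0,5)
P 4-3 [J1]: (6,1,5)
R 4-2 [J1]: (6,2,5)
link6: (7,2,5)
PS 3-6 [J2]: (7,2,6)
link7: (8,2,6)
R 6-0 [J1]: (8,3,6)
C 3-7 [J2]: (8,3,7)
link8: (9,3,7)
PS 4-8 [J2]: (9,3,8)
PS 6-8 [J2]: (9,3,9)
Grübler: 3·8 − 2·3 − 9 = 9

M = 9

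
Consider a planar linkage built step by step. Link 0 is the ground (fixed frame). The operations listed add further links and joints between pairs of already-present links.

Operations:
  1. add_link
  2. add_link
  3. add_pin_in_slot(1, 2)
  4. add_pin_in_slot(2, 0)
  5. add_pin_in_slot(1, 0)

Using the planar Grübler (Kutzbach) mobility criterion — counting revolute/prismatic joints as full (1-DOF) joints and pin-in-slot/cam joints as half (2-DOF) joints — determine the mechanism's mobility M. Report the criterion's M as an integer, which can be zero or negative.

(L,J1,J2)=(1,0,0); link0 fixed
link1: (2,0,0)
link2: (3,0,0)
PS 1-2 [J2]: (3,0,1)
PS 2-0 [J2]: (3,0,2)
PS 1-0 [J2]: (3,0,3)
Grübler: 3·2 − 2·0 − 3 = 3

M = 3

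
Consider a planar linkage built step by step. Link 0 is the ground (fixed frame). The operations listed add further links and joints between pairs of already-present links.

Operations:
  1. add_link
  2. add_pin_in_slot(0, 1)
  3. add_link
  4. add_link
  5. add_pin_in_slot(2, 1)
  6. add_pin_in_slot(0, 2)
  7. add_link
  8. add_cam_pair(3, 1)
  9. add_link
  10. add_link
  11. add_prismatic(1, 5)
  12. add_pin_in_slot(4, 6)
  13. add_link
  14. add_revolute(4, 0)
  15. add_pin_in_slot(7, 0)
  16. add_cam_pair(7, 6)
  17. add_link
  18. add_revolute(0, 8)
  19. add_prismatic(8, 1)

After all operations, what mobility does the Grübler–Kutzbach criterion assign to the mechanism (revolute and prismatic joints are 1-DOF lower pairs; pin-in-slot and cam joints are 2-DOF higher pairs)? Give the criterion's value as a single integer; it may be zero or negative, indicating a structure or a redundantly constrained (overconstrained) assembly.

link 0 = ground. State L|J1|J2 = 1|0|0
+link1  2|0|0
PS(0,1) f=2→J2  2|0|1
+link2  3|0|1
+link3  4|0|1
PS(2,1) f=2→J2  4|0|2
PS(0,2) f=2→J2  4|0|3
+link4  5|0|3
C(3,1) f=2→J2  5|0|4
+link5  6|0|4
+link6  7|0|4
P(1,5) f=1→J1  7|1|4
PS(4,6) f=2→J2  7|1|5
+link7  8|1|5
R(4,0) f=1→J1  8|2|5
PS(7,0) f=2→J2  8|2|6
C(7,6) f=2→J2  8|2|7
+link8  9|2|7
R(0,8) f=1→J1  9|3|7
P(8,1) f=1→J1  9|4|7
M = 3(9−1)−2·4−7 = 24−8−7 = 9

M = 9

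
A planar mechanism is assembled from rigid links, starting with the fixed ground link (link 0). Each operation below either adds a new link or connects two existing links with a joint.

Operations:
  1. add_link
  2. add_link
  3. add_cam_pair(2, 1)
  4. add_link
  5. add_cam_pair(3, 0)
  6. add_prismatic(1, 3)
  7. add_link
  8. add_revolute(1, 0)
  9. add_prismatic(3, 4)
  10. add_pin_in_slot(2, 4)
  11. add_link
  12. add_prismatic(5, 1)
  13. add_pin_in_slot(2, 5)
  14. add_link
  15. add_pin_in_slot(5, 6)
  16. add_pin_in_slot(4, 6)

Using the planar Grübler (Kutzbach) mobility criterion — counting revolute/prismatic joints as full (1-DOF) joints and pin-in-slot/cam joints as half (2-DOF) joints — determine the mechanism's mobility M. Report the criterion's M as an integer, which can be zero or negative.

M = 4

[1;0;0] (link 0 is ground)
L+ [2;0;0]
L+ [3;0;0]
C(2,1)∈J2 [3;0;1]
L+ [4;0;1]
C(3,0)∈J2 [4;0;2]
P(1,3)∈J1 [4;1;2]
L+ [5;1;2]
R(1,0)∈J1 [5;2;2]
P(3,4)∈J1 [5;3;2]
PS(2,4)∈J2 [5;3;3]
L+ [6;3;3]
P(5,1)∈J1 [6;4;3]
PS(2,5)∈J2 [6;4;4]
L+ [7;4;4]
PS(5,6)∈J2 [7;4;5]
PS(4,6)∈J2 [7;4;6]
mobility = 18 − 8 − 6 = 4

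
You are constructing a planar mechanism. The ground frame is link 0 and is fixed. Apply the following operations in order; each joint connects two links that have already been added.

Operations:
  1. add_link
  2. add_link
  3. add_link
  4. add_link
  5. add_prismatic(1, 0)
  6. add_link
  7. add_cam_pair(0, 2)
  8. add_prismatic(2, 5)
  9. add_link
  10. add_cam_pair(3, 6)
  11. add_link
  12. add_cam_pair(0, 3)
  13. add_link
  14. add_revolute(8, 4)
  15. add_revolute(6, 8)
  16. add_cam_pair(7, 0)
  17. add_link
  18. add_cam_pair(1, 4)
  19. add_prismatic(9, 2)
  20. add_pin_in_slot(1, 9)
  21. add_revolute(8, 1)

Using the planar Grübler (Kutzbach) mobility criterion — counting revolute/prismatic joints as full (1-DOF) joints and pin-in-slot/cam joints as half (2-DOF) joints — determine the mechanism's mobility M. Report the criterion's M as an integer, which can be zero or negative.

(L,J1,J2)=(1,0,0); link0 fixed
link1: (2,0,0)
link2: (3,0,0)
link3: (4,0,0)
link4: (5,0,0)
P 1-0 [J1]: (5,1,0)
link5: (6,1,0)
C 0-2 [J2]: (6,1,1)
P 2-5 [J1]: (6,2,1)
link6: (7,2,1)
C 3-6 [J2]: (7,2,2)
link7: (8,2,2)
C 0-3 [J2]: (8,2,3)
link8: (9,2,3)
R 8-4 [J1]: (9,3,3)
R 6-8 [J1]: (9,4,3)
C 7-0 [J2]: (9,4,4)
link9: (10,4,4)
C 1-4 [J2]: (10,4,5)
P 9-2 [J1]: (10,5,5)
PS 1-9 [J2]: (10,5,6)
R 8-1 [J1]: (10,6,6)
Grübler: 3·9 − 2·6 − 6 = 9

M = 9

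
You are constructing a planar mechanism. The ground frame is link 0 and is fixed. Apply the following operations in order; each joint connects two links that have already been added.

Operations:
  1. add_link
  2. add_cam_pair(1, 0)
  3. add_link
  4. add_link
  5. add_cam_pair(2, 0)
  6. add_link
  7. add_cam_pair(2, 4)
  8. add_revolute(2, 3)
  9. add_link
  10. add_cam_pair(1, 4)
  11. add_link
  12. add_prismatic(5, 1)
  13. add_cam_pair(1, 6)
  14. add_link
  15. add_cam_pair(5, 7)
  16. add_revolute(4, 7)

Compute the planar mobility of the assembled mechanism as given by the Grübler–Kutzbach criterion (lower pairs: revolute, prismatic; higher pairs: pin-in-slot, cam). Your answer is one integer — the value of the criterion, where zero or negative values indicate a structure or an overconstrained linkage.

link 0 = ground. State L|J1|J2 = 1|0|0
+link1  2|0|0
C(1,0) f=2→J2  2|0|1
+link2  3|0|1
+link3  4|0|1
C(2,0) f=2→J2  4|0|2
+link4  5|0|2
C(2,4) f=2→J2  5|0|3
R(2,3) f=1→J1  5|1|3
+link5  6|1|3
C(1,4) f=2→J2  6|1|4
+link6  7|1|4
P(5,1) f=1→J1  7|2|4
C(1,6) f=2→J2  7|2|5
+link7  8|2|5
C(5,7) f=2→J2  8|2|6
R(4,7) f=1→J1  8|3|6
M = 3(8−1)−2·3−6 = 21−6−6 = 9

M = 9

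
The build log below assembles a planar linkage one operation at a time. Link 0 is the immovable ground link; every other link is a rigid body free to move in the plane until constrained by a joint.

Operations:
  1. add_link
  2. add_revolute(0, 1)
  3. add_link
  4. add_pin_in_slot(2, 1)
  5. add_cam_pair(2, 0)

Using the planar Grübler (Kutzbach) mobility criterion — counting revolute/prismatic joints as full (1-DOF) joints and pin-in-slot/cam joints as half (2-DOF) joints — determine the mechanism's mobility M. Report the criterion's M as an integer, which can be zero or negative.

M = 2

[1;0;0] (link 0 is ground)
L+ [2;0;0]
R(0,1)∈J1 [2;1;0]
L+ [3;1;0]
PS(2,1)∈J2 [3;1;1]
C(2,0)∈J2 [3;1;2]
mobility = 6 − 2 − 2 = 2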